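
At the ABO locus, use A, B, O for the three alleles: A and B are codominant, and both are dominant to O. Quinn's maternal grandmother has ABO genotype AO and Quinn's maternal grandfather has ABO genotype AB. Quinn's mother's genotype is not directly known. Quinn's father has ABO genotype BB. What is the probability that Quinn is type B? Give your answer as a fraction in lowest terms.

1/2

Quinn's mother's ABO genotype from AO × AB: 1/4 AA, 1/4 AB, 1/4 AO, 1/4 BO.
Crossing each possibility with the father BB and summing P(type B): 1/4·0 + 1/4·1/2 + 1/4·1/2 + 1/4·1 = 1/2.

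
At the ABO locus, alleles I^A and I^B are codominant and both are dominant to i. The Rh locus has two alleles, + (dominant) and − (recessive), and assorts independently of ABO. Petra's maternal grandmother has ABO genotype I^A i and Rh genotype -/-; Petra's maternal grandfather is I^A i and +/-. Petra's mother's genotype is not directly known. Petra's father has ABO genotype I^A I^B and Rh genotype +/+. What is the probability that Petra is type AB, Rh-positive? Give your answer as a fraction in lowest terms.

Petra's mother's ABO genotype from I^A i × I^A i: 1/4 I^A I^A, 1/2 I^A i, 1/4 i i.
Crossing each possibility with the father I^A I^B and summing P(type AB): 1/4·1/2 + 1/2·1/4 + 1/4·0 = 1/4.
Similarly for Rh via the mother's Rh distribution: P(Rh+) = 1.
Independent loci: 1/4 × 1 = 1/4.

1/4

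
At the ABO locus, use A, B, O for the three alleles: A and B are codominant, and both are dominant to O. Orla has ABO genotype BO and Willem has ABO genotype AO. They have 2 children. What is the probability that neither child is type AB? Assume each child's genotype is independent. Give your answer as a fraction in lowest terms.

ABO cross BO × AO → 1/4 O, 1/4 A, 1/4 B, 1/4 AB.
So P(type AB) = 1/4 per child.
P(not type AB) = 3/4 for one child; (3/4)^2 = 9/16.

9/16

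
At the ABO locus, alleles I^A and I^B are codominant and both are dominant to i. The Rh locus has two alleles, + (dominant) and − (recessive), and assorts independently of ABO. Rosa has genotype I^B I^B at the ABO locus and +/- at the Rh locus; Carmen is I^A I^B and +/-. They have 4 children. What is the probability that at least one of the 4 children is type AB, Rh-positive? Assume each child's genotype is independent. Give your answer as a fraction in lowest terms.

3471/4096

ABO cross I^B I^B × I^A I^B → 1/2 B, 1/2 AB.
Rh cross +/- × +/- → 3/4 Rh+, 1/4 Rh-; so P(type AB, Rh-positive) = 1/2 × 3/4 = 3/8 per child.
P(none) = (5/8)^4 = 625/4096; P(at least one) = 1 − 625/4096 = 3471/4096.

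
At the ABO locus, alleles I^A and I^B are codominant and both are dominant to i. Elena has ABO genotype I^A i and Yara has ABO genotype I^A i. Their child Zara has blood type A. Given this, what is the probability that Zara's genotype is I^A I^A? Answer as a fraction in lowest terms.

Cross I^A i × I^A i → 1/4 I^A I^A, 1/2 I^A i, 1/4 i i.
Type-A genotypes among offspring: I^A I^A (1/4), I^A i (1/2); total 3/4.
P(I^A I^A | type A) = (1/4) / (3/4) = 1/3.

1/3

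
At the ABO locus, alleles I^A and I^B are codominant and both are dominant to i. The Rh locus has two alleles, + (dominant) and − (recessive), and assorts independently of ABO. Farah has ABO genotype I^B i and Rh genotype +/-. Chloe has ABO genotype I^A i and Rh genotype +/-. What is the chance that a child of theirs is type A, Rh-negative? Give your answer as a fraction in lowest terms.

ABO cross I^B i × I^A i → offspring phenotypes: 1/4 O, 1/4 A, 1/4 B, 1/4 AB.
Rh cross +/- × +/- → 3/4 Rh+, 1/4 Rh-.
Independent loci: P(type A, Rh-negative) = 1/4 × 1/4 = 1/16.

1/16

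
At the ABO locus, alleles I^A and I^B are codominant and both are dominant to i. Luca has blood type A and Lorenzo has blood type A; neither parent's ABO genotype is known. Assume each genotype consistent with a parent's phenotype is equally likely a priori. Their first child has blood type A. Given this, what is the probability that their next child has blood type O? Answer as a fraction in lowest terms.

1/20

Possible genotypes: Luca ∈ {I^A I^A, I^A i}; Lorenzo ∈ {I^A I^A, I^A i}.
Weight each parental genotype pair by prior × P(type-A child):
  I^A I^A × I^A I^A: posterior weight 4/15; P(next child type O) = 0.
  I^A I^A × I^A i: posterior weight 4/15; P(next child type O) = 0.
  I^A i × I^A I^A: posterior weight 4/15; P(next child type O) = 0.
  I^A i × I^A i: posterior weight 1/5; P(next child type O) = 1/4.
Weighted sum = 1/20.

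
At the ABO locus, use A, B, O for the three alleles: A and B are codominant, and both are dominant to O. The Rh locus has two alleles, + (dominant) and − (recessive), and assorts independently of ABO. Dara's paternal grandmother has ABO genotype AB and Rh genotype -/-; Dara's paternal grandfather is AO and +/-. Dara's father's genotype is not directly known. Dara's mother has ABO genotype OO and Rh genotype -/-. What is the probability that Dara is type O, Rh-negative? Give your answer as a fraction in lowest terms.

Dara's father's ABO genotype from AB × AO: 1/4 AA, 1/4 AB, 1/4 AO, 1/4 BO.
Crossing each possibility with the mother OO and summing P(type O): 1/4·0 + 1/4·0 + 1/4·1/2 + 1/4·1/2 = 1/4.
Similarly for Rh via the father's Rh distribution: P(Rh-) = 3/4.
Independent loci: 1/4 × 3/4 = 3/16.

3/16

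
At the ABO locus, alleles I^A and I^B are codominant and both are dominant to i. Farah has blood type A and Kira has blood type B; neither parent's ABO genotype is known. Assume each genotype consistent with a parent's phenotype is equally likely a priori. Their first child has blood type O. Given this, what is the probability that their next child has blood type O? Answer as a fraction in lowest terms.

Possible genotypes: Farah ∈ {I^A I^A, I^A i}; Kira ∈ {I^B I^B, I^B i}.
Weight each parental genotype pair by prior × P(type-O child):
  I^A i × I^B i: posterior weight 1; P(next child type O) = 1/4.
Weighted sum = 1/4.

1/4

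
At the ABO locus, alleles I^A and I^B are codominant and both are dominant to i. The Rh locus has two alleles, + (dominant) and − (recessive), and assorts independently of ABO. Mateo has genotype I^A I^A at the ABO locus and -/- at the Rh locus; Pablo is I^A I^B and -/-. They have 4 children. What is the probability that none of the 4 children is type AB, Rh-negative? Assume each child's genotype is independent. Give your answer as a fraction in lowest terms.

ABO cross I^A I^A × I^A I^B → 1/2 A, 1/2 AB.
Rh cross -/- × -/- → 1 Rh-; so P(type AB, Rh-negative) = 1/2 × 1 = 1/2 per child.
P(not type AB, Rh-negative) = 1/2 for one child; (1/2)^4 = 1/16.

1/16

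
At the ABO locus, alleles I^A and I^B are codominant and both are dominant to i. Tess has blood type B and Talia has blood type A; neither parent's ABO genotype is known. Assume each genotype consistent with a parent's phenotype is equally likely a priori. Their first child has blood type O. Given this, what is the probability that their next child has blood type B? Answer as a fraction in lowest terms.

1/4

Possible genotypes: Tess ∈ {I^B I^B, I^B i}; Talia ∈ {I^A I^A, I^A i}.
Weight each parental genotype pair by prior × P(type-O child):
  I^B i × I^A i: posterior weight 1; P(next child type B) = 1/4.
Weighted sum = 1/4.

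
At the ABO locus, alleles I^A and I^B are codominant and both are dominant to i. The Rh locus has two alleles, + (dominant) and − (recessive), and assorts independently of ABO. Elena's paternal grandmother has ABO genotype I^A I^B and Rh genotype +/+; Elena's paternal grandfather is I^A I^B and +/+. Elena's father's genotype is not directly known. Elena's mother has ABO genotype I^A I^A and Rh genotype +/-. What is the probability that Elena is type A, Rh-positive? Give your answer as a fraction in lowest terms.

1/2

Elena's father's ABO genotype from I^A I^B × I^A I^B: 1/4 I^A I^A, 1/2 I^A I^B, 1/4 I^B I^B.
Crossing each possibility with the mother I^A I^A and summing P(type A): 1/4·1 + 1/2·1/2 + 1/4·0 = 1/2.
Similarly for Rh via the father's Rh distribution: P(Rh+) = 1.
Independent loci: 1/2 × 1 = 1/2.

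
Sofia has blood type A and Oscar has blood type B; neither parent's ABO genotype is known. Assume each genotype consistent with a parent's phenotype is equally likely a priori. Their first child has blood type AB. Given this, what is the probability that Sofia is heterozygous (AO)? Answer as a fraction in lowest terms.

1/3

Possible genotypes: Sofia ∈ {AA, AO}; Oscar ∈ {BB, BO}.
Weight each parental genotype pair by prior × P(type-AB child):
  AA × BB: posterior weight 4/9.
  AA × BO: posterior weight 2/9.
  AO × BB: posterior weight 2/9.
  AO × BO: posterior weight 1/9.
Sum the posterior weight over pairs where Sofia is AO: 1/3.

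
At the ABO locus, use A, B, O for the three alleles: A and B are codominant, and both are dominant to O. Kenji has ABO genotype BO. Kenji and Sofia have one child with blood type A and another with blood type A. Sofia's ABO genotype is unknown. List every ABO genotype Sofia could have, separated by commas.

AA, AB, AO

For each candidate genotype of Sofia, check whether crossing it with BO can produce every observed child phenotype.
  AA → possible child types {A, AB} ✓
  AB → possible child types {A, B, AB} ✓
  AO → possible child types {O, A, B, AB} ✓
  BB → possible child types {B} ✗
  BO → possible child types {O, B} ✗
  OO → possible child types {O, B} ✗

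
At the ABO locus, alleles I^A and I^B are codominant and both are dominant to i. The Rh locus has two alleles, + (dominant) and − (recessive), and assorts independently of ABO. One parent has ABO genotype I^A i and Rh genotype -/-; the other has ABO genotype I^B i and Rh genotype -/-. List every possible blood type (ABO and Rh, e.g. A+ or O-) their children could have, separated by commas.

Gametes from I^A i × I^B i give offspring ABO genotypes I^A I^B, I^A i, I^B i, i i, i.e. phenotypes O, A, B, AB.
Rh cross -/- × -/- → phenotypes Rh-.
Combining independently: O-, A-, B-, AB-.

O-, A-, B-, AB-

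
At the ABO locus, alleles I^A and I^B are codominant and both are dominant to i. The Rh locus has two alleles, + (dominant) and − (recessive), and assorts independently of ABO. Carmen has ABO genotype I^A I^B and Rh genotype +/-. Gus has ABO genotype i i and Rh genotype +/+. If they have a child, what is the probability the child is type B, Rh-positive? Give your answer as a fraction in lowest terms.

ABO cross I^A I^B × i i → offspring phenotypes: 1/2 A, 1/2 B.
Rh cross +/- × +/+ → 1 Rh+.
Independent loci: P(type B, Rh-positive) = 1/2 × 1 = 1/2.

1/2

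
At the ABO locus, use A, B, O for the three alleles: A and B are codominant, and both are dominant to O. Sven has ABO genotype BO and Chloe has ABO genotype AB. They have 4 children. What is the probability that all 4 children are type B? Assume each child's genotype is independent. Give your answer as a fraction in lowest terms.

1/16

ABO cross BO × AB → 1/4 A, 1/2 B, 1/4 AB.
So P(type B) = 1/2 per child.
All 4 independent: (1/2)^4 = 1/16.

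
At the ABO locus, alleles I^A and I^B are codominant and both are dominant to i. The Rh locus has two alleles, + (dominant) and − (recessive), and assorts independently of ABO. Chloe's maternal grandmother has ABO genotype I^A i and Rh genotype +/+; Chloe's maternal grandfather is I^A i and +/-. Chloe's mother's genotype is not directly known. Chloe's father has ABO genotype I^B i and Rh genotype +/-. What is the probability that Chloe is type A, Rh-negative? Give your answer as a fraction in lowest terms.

Chloe's mother's ABO genotype from I^A i × I^A i: 1/4 I^A I^A, 1/2 I^A i, 1/4 i i.
Crossing each possibility with the father I^B i and summing P(type A): 1/4·1/2 + 1/2·1/4 + 1/4·0 = 1/4.
Similarly for Rh via the mother's Rh distribution: P(Rh-) = 1/8.
Independent loci: 1/4 × 1/8 = 1/32.

1/32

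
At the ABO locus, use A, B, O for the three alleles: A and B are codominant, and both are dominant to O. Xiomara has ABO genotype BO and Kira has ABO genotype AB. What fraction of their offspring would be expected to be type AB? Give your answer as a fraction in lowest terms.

1/4

ABO cross BO × AB → offspring phenotypes: 1/4 A, 1/2 B, 1/4 AB.
So P(type AB) = 1/4.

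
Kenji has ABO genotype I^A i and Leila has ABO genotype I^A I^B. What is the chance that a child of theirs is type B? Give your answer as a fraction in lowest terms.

ABO cross I^A i × I^A I^B → offspring phenotypes: 1/2 A, 1/4 B, 1/4 AB.
So P(type B) = 1/4.

1/4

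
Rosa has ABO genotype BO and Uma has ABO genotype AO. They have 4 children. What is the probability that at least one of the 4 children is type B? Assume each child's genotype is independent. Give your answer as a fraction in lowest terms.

175/256

ABO cross BO × AO → 1/4 O, 1/4 A, 1/4 B, 1/4 AB.
So P(type B) = 1/4 per child.
P(none) = (3/4)^4 = 81/256; P(at least one) = 1 − 81/256 = 175/256.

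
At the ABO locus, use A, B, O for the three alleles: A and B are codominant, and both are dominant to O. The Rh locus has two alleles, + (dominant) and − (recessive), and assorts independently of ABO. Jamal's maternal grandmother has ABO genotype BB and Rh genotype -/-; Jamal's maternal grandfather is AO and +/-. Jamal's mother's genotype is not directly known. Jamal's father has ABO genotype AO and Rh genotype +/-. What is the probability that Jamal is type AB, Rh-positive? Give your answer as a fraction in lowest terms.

Jamal's mother's ABO genotype from BB × AO: 1/2 AB, 1/2 BO.
Crossing each possibility with the father AO and summing P(type AB): 1/2·1/4 + 1/2·1/4 = 1/4.
Similarly for Rh via the mother's Rh distribution: P(Rh+) = 5/8.
Independent loci: 1/4 × 5/8 = 5/32.

5/32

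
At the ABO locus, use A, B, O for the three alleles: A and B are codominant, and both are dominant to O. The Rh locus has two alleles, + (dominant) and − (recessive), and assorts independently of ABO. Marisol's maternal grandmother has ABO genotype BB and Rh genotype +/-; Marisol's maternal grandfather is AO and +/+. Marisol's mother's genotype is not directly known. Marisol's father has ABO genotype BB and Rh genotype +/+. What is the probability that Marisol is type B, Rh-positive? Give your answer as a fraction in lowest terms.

3/4

Marisol's mother's ABO genotype from BB × AO: 1/2 AB, 1/2 BO.
Crossing each possibility with the father BB and summing P(type B): 1/2·1/2 + 1/2·1 = 3/4.
Similarly for Rh via the mother's Rh distribution: P(Rh+) = 1.
Independent loci: 3/4 × 1 = 3/4.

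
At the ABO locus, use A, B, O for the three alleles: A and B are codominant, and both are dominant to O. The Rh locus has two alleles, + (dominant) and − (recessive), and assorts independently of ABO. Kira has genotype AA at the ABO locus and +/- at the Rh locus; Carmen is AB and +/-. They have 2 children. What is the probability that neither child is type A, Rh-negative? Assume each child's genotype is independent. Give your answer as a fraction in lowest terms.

49/64

ABO cross AA × AB → 1/2 A, 1/2 AB.
Rh cross +/- × +/- → 3/4 Rh+, 1/4 Rh-; so P(type A, Rh-negative) = 1/2 × 1/4 = 1/8 per child.
P(not type A, Rh-negative) = 7/8 for one child; (7/8)^2 = 49/64.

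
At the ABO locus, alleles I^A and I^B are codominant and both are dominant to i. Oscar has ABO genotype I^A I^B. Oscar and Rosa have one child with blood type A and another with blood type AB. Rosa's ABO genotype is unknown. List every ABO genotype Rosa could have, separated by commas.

For each candidate genotype of Rosa, check whether crossing it with I^A I^B can produce every observed child phenotype.
  I^A I^A → possible child types {A, AB} ✓
  I^A I^B → possible child types {A, B, AB} ✓
  I^A i → possible child types {A, B, AB} ✓
  I^B I^B → possible child types {B, AB} ✗
  I^B i → possible child types {A, B, AB} ✓
  i i → possible child types {A, B} ✗

I^A I^A, I^A I^B, I^A i, I^B i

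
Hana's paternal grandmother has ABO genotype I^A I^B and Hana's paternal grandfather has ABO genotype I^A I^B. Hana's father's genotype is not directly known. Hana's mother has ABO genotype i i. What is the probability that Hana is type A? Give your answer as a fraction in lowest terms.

1/2

Hana's father's ABO genotype from I^A I^B × I^A I^B: 1/4 I^A I^A, 1/2 I^A I^B, 1/4 I^B I^B.
Crossing each possibility with the mother i i and summing P(type A): 1/4·1 + 1/2·1/2 + 1/4·0 = 1/2.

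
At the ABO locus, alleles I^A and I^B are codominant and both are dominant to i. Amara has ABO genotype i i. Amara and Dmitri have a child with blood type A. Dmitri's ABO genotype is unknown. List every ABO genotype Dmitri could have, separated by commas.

I^A I^A, I^A I^B, I^A i

For each candidate genotype of Dmitri, check whether crossing it with i i can produce every observed child phenotype.
  I^A I^A → possible child types {A} ✓
  I^A I^B → possible child types {A, B} ✓
  I^A i → possible child types {O, A} ✓
  I^B I^B → possible child types {B} ✗
  I^B i → possible child types {O, B} ✗
  i i → possible child types {O} ✗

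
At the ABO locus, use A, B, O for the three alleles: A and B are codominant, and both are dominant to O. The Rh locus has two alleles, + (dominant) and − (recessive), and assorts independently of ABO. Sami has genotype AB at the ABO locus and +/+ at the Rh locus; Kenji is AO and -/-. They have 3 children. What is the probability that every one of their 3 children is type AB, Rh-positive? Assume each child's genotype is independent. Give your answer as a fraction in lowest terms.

1/64

ABO cross AB × AO → 1/2 A, 1/4 B, 1/4 AB.
Rh cross +/+ × -/- → 1 Rh+; so P(type AB, Rh-positive) = 1/4 × 1 = 1/4 per child.
All 3 independent: (1/4)^3 = 1/64.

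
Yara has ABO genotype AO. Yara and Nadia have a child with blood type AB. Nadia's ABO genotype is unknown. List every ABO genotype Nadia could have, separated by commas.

For each candidate genotype of Nadia, check whether crossing it with AO can produce every observed child phenotype.
  AA → possible child types {A} ✗
  AB → possible child types {A, B, AB} ✓
  AO → possible child types {O, A} ✗
  BB → possible child types {B, AB} ✓
  BO → possible child types {O, A, B, AB} ✓
  OO → possible child types {O, A} ✗

AB, BB, BO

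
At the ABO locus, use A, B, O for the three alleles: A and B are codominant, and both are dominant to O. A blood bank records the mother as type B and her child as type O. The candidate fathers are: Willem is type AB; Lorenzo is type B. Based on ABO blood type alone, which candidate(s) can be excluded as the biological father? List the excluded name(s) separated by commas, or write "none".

Willem

A candidate is excluded only if no genotype consistent with his phenotype could produce a type O child with a type B mother.
Willem (type AB): no genotype consistent with that phenotype can produce a type-O child with a type-B mother.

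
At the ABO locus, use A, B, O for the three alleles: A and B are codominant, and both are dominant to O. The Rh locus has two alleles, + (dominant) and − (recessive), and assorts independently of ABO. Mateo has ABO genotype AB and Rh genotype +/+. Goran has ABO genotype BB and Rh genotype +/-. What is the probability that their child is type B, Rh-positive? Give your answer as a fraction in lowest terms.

ABO cross AB × BB → offspring phenotypes: 1/2 B, 1/2 AB.
Rh cross +/+ × +/- → 1 Rh+.
Independent loci: P(type B, Rh-positive) = 1/2 × 1 = 1/2.

1/2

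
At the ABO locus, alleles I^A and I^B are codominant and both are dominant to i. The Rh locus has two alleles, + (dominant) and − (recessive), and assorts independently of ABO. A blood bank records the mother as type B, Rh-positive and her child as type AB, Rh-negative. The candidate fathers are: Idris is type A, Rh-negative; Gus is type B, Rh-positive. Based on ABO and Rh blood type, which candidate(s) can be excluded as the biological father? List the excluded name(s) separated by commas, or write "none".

Gus

A candidate is excluded only if no genotype consistent with his phenotype could produce a type AB, Rh-negative child with a type B, Rh-positive mother.
Gus (type B, Rh+): no genotype consistent with that phenotype can produce a type-AB Rh- child with a type-B mother.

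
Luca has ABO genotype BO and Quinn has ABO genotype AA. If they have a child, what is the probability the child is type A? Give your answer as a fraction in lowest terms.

1/2

ABO cross BO × AA → offspring phenotypes: 1/2 A, 1/2 AB.
So P(type A) = 1/2.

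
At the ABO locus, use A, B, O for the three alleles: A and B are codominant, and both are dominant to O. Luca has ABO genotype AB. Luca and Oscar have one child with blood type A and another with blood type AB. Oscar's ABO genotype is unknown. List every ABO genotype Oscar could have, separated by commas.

AA, AB, AO, BO

For each candidate genotype of Oscar, check whether crossing it with AB can produce every observed child phenotype.
  AA → possible child types {A, AB} ✓
  AB → possible child types {A, B, AB} ✓
  AO → possible child types {A, B, AB} ✓
  BB → possible child types {B, AB} ✗
  BO → possible child types {A, B, AB} ✓
  OO → possible child types {A, B} ✗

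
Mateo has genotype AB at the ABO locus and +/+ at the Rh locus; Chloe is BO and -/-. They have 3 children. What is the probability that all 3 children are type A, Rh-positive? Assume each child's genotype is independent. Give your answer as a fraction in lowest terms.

ABO cross AB × BO → 1/4 A, 1/2 B, 1/4 AB.
Rh cross +/+ × -/- → 1 Rh+; so P(type A, Rh-positive) = 1/4 × 1 = 1/4 per child.
All 3 independent: (1/4)^3 = 1/64.

1/64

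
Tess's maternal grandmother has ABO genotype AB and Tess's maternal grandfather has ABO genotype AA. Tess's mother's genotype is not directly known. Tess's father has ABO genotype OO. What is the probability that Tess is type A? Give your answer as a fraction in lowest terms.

Tess's mother's ABO genotype from AB × AA: 1/2 AA, 1/2 AB.
Crossing each possibility with the father OO and summing P(type A): 1/2·1 + 1/2·1/2 = 3/4.

3/4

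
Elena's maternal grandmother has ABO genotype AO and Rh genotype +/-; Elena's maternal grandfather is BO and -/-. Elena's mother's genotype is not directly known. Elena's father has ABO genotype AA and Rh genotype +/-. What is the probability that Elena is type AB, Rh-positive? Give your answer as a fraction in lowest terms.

Elena's mother's ABO genotype from AO × BO: 1/4 AB, 1/4 AO, 1/4 BO, 1/4 OO.
Crossing each possibility with the father AA and summing P(type AB): 1/4·1/2 + 1/4·0 + 1/4·1/2 + 1/4·0 = 1/4.
Similarly for Rh via the mother's Rh distribution: P(Rh+) = 5/8.
Independent loci: 1/4 × 5/8 = 5/32.

5/32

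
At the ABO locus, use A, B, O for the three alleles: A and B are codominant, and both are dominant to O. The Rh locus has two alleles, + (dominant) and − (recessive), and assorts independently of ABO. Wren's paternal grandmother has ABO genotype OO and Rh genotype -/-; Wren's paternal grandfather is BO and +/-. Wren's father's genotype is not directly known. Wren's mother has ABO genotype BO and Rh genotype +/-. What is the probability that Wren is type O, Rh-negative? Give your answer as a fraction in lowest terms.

9/64

Wren's father's ABO genotype from OO × BO: 1/2 BO, 1/2 OO.
Crossing each possibility with the mother BO and summing P(type O): 1/2·1/4 + 1/2·1/2 = 3/8.
Similarly for Rh via the father's Rh distribution: P(Rh-) = 3/8.
Independent loci: 3/8 × 3/8 = 9/64.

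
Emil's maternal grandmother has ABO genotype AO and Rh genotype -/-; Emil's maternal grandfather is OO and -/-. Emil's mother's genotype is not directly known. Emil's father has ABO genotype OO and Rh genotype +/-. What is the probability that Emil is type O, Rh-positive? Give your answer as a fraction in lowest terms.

3/8

Emil's mother's ABO genotype from AO × OO: 1/2 AO, 1/2 OO.
Crossing each possibility with the father OO and summing P(type O): 1/2·1/2 + 1/2·1 = 3/4.
Similarly for Rh via the mother's Rh distribution: P(Rh+) = 1/2.
Independent loci: 3/4 × 1/2 = 3/8.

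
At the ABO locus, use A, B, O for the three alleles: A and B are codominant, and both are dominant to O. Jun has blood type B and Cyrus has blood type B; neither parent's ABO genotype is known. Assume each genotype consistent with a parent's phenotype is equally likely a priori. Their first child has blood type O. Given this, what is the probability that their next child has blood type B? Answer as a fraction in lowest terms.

3/4

Possible genotypes: Jun ∈ {BB, BO}; Cyrus ∈ {BB, BO}.
Weight each parental genotype pair by prior × P(type-O child):
  BO × BO: posterior weight 1; P(next child type B) = 3/4.
Weighted sum = 3/4.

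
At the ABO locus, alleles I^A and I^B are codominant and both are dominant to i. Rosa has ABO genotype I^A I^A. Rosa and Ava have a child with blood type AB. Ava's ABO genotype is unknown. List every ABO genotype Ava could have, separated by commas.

For each candidate genotype of Ava, check whether crossing it with I^A I^A can produce every observed child phenotype.
  I^A I^A → possible child types {A} ✗
  I^A I^B → possible child types {A, AB} ✓
  I^A i → possible child types {A} ✗
  I^B I^B → possible child types {AB} ✓
  I^B i → possible child types {A, AB} ✓
  i i → possible child types {A} ✗

I^A I^B, I^B I^B, I^B i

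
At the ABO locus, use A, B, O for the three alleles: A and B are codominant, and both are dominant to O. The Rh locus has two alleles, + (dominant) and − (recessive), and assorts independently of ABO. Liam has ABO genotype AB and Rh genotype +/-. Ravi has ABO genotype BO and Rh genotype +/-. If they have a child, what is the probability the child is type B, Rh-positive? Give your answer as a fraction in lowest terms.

3/8

ABO cross AB × BO → offspring phenotypes: 1/4 A, 1/2 B, 1/4 AB.
Rh cross +/- × +/- → 3/4 Rh+, 1/4 Rh-.
Independent loci: P(type B, Rh-positive) = 1/2 × 3/4 = 3/8.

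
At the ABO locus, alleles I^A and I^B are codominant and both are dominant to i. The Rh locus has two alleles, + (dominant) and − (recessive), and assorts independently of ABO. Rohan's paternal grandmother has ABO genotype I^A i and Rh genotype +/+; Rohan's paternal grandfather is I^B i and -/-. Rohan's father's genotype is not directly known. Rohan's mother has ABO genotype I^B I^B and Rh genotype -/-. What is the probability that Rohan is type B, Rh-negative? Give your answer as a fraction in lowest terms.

Rohan's father's ABO genotype from I^A i × I^B i: 1/4 I^A I^B, 1/4 I^A i, 1/4 I^B i, 1/4 i i.
Crossing each possibility with the mother I^B I^B and summing P(type B): 1/4·1/2 + 1/4·1/2 + 1/4·1 + 1/4·1 = 3/4.
Similarly for Rh via the father's Rh distribution: P(Rh-) = 1/2.
Independent loci: 3/4 × 1/2 = 3/8.

3/8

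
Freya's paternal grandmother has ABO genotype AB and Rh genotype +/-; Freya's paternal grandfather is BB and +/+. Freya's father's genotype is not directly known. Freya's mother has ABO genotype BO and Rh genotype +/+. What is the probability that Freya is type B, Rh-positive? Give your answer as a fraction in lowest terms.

3/4

Freya's father's ABO genotype from AB × BB: 1/2 AB, 1/2 BB.
Crossing each possibility with the mother BO and summing P(type B): 1/2·1/2 + 1/2·1 = 3/4.
Similarly for Rh via the father's Rh distribution: P(Rh+) = 1.
Independent loci: 3/4 × 1 = 3/4.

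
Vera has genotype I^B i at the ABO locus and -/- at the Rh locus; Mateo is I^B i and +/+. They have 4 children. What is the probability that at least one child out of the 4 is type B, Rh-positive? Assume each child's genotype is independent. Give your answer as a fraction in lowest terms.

ABO cross I^B i × I^B i → 1/4 O, 3/4 B.
Rh cross -/- × +/+ → 1 Rh+; so P(type B, Rh-positive) = 3/4 × 1 = 3/4 per child.
P(none) = (1/4)^4 = 1/256; P(at least one) = 1 − 1/256 = 255/256.

255/256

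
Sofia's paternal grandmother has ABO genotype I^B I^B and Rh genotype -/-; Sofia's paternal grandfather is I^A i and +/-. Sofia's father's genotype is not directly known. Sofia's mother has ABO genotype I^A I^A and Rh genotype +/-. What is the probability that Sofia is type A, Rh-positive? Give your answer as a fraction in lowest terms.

Sofia's father's ABO genotype from I^B I^B × I^A i: 1/2 I^A I^B, 1/2 I^B i.
Crossing each possibility with the mother I^A I^A and summing P(type A): 1/2·1/2 + 1/2·1/2 = 1/2.
Similarly for Rh via the father's Rh distribution: P(Rh+) = 5/8.
Independent loci: 1/2 × 5/8 = 5/16.

5/16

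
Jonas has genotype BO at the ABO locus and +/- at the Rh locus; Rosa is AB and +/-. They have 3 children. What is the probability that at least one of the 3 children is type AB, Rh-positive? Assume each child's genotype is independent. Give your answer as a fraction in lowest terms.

ABO cross BO × AB → 1/4 A, 1/2 B, 1/4 AB.
Rh cross +/- × +/- → 3/4 Rh+, 1/4 Rh-; so P(type AB, Rh-positive) = 1/4 × 3/4 = 3/16 per child.
P(none) = (13/16)^3 = 2197/4096; P(at least one) = 1 − 2197/4096 = 1899/4096.

1899/4096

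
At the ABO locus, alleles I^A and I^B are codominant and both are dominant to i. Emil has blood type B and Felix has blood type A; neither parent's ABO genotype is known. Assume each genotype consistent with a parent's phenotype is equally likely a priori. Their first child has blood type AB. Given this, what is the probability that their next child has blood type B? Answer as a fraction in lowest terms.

Possible genotypes: Emil ∈ {I^B I^B, I^B i}; Felix ∈ {I^A I^A, I^A i}.
Weight each parental genotype pair by prior × P(type-AB child):
  I^B I^B × I^A I^A: posterior weight 4/9; P(next child type B) = 0.
  I^B I^B × I^A i: posterior weight 2/9; P(next child type B) = 1/2.
  I^B i × I^A I^A: posterior weight 2/9; P(next child type B) = 0.
  I^B i × I^A i: posterior weight 1/9; P(next child type B) = 1/4.
Weighted sum = 5/36.

5/36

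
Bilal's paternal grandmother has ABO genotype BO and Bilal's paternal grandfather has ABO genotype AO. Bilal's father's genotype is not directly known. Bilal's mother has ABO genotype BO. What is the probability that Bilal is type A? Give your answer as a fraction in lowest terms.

1/8

Bilal's father's ABO genotype from BO × AO: 1/4 AB, 1/4 AO, 1/4 BO, 1/4 OO.
Crossing each possibility with the mother BO and summing P(type A): 1/4·1/4 + 1/4·1/4 + 1/4·0 + 1/4·0 = 1/8.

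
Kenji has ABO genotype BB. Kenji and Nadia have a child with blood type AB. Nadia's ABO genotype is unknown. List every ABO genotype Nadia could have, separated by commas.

AA, AB, AO

For each candidate genotype of Nadia, check whether crossing it with BB can produce every observed child phenotype.
  AA → possible child types {AB} ✓
  AB → possible child types {B, AB} ✓
  AO → possible child types {B, AB} ✓
  BB → possible child types {B} ✗
  BO → possible child types {B} ✗
  OO → possible child types {B} ✗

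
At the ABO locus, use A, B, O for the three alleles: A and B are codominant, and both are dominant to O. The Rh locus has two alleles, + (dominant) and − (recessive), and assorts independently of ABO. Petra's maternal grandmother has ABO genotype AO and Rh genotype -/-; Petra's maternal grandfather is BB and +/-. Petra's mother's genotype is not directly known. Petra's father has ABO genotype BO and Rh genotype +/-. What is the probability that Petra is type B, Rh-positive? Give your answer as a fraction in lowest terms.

Petra's mother's ABO genotype from AO × BB: 1/2 AB, 1/2 BO.
Crossing each possibility with the father BO and summing P(type B): 1/2·1/2 + 1/2·3/4 = 5/8.
Similarly for Rh via the mother's Rh distribution: P(Rh+) = 5/8.
Independent loci: 5/8 × 5/8 = 25/64.

25/64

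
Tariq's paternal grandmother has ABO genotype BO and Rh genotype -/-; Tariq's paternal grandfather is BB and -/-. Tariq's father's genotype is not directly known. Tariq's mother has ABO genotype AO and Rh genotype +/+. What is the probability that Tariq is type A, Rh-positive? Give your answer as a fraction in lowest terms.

Tariq's father's ABO genotype from BO × BB: 1/2 BB, 1/2 BO.
Crossing each possibility with the mother AO and summing P(type A): 1/2·0 + 1/2·1/4 = 1/8.
Similarly for Rh via the father's Rh distribution: P(Rh+) = 1.
Independent loci: 1/8 × 1 = 1/8.

1/8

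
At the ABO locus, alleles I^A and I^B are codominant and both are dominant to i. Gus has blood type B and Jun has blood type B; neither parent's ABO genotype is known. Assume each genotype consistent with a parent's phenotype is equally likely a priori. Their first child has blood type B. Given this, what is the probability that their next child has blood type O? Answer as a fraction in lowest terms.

1/20

Possible genotypes: Gus ∈ {I^B I^B, I^B i}; Jun ∈ {I^B I^B, I^B i}.
Weight each parental genotype pair by prior × P(type-B child):
  I^B I^B × I^B I^B: posterior weight 4/15; P(next child type O) = 0.
  I^B I^B × I^B i: posterior weight 4/15; P(next child type O) = 0.
  I^B i × I^B I^B: posterior weight 4/15; P(next child type O) = 0.
  I^B i × I^B i: posterior weight 1/5; P(next child type O) = 1/4.
Weighted sum = 1/20.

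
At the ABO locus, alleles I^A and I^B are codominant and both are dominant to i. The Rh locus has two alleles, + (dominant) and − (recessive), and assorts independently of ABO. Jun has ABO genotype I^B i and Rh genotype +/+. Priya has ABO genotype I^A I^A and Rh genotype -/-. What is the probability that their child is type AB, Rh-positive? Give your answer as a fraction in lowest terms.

1/2

ABO cross I^B i × I^A I^A → offspring phenotypes: 1/2 A, 1/2 AB.
Rh cross +/+ × -/- → 1 Rh+.
Independent loci: P(type AB, Rh-positive) = 1/2 × 1 = 1/2.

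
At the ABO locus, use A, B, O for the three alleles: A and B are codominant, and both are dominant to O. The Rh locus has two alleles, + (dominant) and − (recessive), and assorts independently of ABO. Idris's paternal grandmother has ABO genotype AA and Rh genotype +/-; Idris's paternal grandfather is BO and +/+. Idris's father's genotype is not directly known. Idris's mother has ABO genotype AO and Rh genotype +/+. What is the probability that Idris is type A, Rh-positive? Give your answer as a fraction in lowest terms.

5/8

Idris's father's ABO genotype from AA × BO: 1/2 AB, 1/2 AO.
Crossing each possibility with the mother AO and summing P(type A): 1/2·1/2 + 1/2·3/4 = 5/8.
Similarly for Rh via the father's Rh distribution: P(Rh+) = 1.
Independent loci: 5/8 × 1 = 5/8.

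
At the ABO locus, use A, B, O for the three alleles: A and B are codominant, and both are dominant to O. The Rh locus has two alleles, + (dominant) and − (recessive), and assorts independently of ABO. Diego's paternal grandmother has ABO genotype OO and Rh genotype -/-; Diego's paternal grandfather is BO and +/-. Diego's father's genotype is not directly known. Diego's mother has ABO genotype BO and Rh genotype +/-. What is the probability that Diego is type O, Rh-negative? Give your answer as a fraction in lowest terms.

Diego's father's ABO genotype from OO × BO: 1/2 BO, 1/2 OO.
Crossing each possibility with the mother BO and summing P(type O): 1/2·1/4 + 1/2·1/2 = 3/8.
Similarly for Rh via the father's Rh distribution: P(Rh-) = 3/8.
Independent loci: 3/8 × 3/8 = 9/64.

9/64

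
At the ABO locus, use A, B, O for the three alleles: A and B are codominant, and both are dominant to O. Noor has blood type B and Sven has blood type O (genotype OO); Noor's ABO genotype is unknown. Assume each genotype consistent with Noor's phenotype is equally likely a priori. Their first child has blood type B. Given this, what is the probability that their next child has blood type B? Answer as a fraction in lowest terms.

Possible genotypes: Noor ∈ {BB, BO}; Sven ∈ {OO}.
Weight each parental genotype pair by prior × P(type-B child):
  BB × OO: posterior weight 2/3; P(next child type B) = 1.
  BO × OO: posterior weight 1/3; P(next child type B) = 1/2.
Weighted sum = 5/6.

5/6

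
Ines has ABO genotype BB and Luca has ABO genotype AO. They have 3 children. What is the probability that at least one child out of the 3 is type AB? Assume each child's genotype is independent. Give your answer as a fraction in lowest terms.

ABO cross BB × AO → 1/2 B, 1/2 AB.
So P(type AB) = 1/2 per child.
P(none) = (1/2)^3 = 1/8; P(at least one) = 1 − 1/8 = 7/8.

7/8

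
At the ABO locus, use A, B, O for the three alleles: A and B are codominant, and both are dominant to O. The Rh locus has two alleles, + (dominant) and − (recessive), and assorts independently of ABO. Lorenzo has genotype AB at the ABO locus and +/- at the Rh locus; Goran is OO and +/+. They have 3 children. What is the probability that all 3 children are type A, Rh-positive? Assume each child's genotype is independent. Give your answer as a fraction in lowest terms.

1/8

ABO cross AB × OO → 1/2 A, 1/2 B.
Rh cross +/- × +/+ → 1 Rh+; so P(type A, Rh-positive) = 1/2 × 1 = 1/2 per child.
All 3 independent: (1/2)^3 = 1/8.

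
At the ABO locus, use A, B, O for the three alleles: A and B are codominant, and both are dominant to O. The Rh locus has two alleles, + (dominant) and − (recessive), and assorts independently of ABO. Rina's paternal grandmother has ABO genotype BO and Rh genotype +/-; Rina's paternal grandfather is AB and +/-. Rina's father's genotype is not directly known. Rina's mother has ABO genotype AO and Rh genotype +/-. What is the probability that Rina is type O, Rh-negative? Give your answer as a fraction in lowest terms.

1/32

Rina's father's ABO genotype from BO × AB: 1/4 AB, 1/4 AO, 1/4 BB, 1/4 BO.
Crossing each possibility with the mother AO and summing P(type O): 1/4·0 + 1/4·1/4 + 1/4·0 + 1/4·1/4 = 1/8.
Similarly for Rh via the father's Rh distribution: P(Rh-) = 1/4.
Independent loci: 1/8 × 1/4 = 1/32.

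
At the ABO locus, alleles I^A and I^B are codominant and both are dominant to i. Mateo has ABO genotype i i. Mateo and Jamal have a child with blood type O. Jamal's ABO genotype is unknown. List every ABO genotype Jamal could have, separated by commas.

I^A i, I^B i, i i

For each candidate genotype of Jamal, check whether crossing it with i i can produce every observed child phenotype.
  I^A I^A → possible child types {A} ✗
  I^A I^B → possible child types {A, B} ✗
  I^A i → possible child types {O, A} ✓
  I^B I^B → possible child types {B} ✗
  I^B i → possible child types {O, B} ✓
  i i → possible child types {O} ✓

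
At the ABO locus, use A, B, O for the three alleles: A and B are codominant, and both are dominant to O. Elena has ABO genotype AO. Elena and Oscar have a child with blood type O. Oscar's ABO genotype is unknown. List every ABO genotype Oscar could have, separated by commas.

For each candidate genotype of Oscar, check whether crossing it with AO can produce every observed child phenotype.
  AA → possible child types {A} ✗
  AB → possible child types {A, B, AB} ✗
  AO → possible child types {O, A} ✓
  BB → possible child types {B, AB} ✗
  BO → possible child types {O, A, B, AB} ✓
  OO → possible child types {O, A} ✓

AO, BO, OO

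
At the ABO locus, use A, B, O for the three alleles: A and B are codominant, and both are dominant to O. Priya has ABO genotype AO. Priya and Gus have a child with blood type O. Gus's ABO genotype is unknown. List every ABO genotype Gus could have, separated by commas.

For each candidate genotype of Gus, check whether crossing it with AO can produce every observed child phenotype.
  AA → possible child types {A} ✗
  AB → possible child types {A, B, AB} ✗
  AO → possible child types {O, A} ✓
  BB → possible child types {B, AB} ✗
  BO → possible child types {O, A, B, AB} ✓
  OO → possible child types {O, A} ✓

AO, BO, OO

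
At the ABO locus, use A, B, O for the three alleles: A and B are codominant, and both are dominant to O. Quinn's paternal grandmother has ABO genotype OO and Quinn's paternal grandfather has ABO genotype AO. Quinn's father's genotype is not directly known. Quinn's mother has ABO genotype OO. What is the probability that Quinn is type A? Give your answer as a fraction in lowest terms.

1/4

Quinn's father's ABO genotype from OO × AO: 1/2 AO, 1/2 OO.
Crossing each possibility with the mother OO and summing P(type A): 1/2·1/2 + 1/2·0 = 1/4.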